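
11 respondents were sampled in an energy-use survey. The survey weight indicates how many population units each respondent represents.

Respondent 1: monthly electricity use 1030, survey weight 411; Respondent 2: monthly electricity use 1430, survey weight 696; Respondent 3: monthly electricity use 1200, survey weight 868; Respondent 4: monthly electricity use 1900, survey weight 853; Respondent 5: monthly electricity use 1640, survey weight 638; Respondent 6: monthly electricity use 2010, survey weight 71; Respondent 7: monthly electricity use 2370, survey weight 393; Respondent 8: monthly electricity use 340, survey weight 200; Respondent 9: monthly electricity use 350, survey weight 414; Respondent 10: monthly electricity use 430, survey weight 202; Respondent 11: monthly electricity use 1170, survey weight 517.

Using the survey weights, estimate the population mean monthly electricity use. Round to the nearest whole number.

Weighted sum = 1030×411 + 1430×696 + 1200×868 + 1900×853 + 1640×638 + 2010×71 + 2370×393 + 340×200 + 350×414 + 430×202 + 1170×517
  = 7106000
Sum of weights = 411 + 696 + 868 + 853 + 638 + 71 + 393 + 200 + 414 + 202 + 517 = 5263
Weighted mean = 7106000 / 5263 = 1350.1805

1350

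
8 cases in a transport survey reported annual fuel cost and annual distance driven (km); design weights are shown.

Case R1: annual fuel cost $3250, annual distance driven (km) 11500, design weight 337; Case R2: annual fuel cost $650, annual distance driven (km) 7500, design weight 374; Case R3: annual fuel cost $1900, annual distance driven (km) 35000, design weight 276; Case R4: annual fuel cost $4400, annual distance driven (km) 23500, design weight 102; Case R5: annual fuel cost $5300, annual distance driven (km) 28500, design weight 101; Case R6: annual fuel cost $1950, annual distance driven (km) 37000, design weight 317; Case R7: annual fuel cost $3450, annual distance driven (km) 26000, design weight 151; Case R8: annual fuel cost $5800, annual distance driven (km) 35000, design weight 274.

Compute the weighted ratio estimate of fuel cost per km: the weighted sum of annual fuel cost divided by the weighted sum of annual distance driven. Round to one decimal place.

0.1

Σ wᵢ·y = 3250×337 + 650×374 + 1900×276 + 4400×102 + 5300×101 + 1950×317 + 3450×151 + 5800×274
  = 5575150
Σ wᵢ·x = 11500×337 + 7500×374 + 35000×276 + 23500×102 + 28500×101 + 37000×317 + 26000×151 + 35000×274
  = 3875500 + 2805000 + 9660000 + 2397000 + 2878500 + 11729000 + 3926000 + 9590000 = 46861000
Ratio = 5575150 / 46861000 = 0.11897207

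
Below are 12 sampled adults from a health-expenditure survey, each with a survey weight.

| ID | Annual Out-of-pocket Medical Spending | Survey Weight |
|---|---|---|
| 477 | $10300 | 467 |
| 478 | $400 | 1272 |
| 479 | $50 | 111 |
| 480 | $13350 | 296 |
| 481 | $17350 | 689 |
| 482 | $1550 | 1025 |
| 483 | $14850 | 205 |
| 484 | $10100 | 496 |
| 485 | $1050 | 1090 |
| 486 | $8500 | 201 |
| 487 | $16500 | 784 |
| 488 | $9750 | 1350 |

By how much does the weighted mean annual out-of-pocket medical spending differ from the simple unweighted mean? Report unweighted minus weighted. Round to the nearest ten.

Unweighted sum = 10300 + 400 + 50 + 13350 + 17350 + 1550 + 14850 + 10100 + 1050 + 8500 + 16500 + 9750 = 103750
Unweighted mean = 103750 / 12 = 8645.8333
Weighted sum = 10300×467 + 400×1272 + 50×111 + 13350×296 + 17350×689 + 1550×1025 + 14850×205 + 10100×496 + 1050×1090 + 8500×201 + 16500×784 + 9750×1350
  = 4810100 + 508800 + 5550 + 3951600 + 11954150 + 1588750 + 3044250 + 5009600 + 1144500 + 1708500 + 12936000 + 13162500 = 59824300
Sum of weights = 7986
Weighted mean = 59824300 / 7986 = 7491.147
Difference (unweighted minus weighted) = 1154.6863

1150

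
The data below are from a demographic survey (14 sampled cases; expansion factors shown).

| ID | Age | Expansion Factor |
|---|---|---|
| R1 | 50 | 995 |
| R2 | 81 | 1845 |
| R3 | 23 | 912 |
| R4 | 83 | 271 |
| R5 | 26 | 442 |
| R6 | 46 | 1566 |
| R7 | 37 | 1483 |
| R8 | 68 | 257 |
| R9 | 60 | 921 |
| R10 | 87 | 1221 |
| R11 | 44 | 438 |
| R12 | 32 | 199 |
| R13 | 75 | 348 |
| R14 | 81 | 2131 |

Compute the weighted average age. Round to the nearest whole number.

Weighted sum = 784377
Sum of weights = 13029
Weighted mean = 784377 / 13029 = 60.202395

60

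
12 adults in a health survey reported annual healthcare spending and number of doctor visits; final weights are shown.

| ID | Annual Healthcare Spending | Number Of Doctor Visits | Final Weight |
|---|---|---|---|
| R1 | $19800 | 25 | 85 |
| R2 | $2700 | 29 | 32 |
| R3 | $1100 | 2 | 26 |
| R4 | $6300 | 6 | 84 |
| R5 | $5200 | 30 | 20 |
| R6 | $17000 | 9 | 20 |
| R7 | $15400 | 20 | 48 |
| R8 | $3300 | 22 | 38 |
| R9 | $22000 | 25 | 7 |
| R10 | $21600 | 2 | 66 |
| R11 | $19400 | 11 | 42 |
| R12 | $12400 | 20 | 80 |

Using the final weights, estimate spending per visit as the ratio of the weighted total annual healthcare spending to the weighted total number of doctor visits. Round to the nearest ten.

820

Σ wᵢ·y = 19800×85 + 2700×32 + 1100×26 + 6300×84 + 5200×20 + 17000×20 + 15400×48 + 3300×38 + 22000×7 + 21600×66 + 19400×42 + 12400×80
  = 1683000 + 86400 + 28600 + 529200 + 104000 + 340000 + 739200 + 125400 + 154000 + 1425600 + 814800 + 992000 = 7022200
Σ wᵢ·x = 25×85 + 29×32 + 2×26 + 6×84 + 30×20 + 9×20 + 20×48 + 22×38 + 25×7 + 2×66 + 11×42 + 20×80
  = 2125 + 928 + 52 + 504 + 600 + 180 + 960 + 836 + 175 + 132 + 462 + 1600 = 8554
Ratio = 7022200 / 8554 = 820.92588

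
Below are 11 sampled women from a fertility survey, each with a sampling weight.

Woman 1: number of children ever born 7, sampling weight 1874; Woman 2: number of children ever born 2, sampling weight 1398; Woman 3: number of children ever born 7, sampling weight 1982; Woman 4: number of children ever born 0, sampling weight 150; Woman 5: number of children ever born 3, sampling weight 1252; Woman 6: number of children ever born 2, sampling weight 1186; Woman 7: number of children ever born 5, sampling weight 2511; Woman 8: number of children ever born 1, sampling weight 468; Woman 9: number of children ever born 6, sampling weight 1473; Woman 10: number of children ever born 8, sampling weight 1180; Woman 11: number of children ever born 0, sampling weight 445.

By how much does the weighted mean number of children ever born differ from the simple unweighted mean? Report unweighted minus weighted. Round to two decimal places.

Unweighted sum = 7 + 2 + 7 + 0 + 3 + 2 + 5 + 1 + 6 + 8 + 0 = 41
Unweighted mean = 41 / 11 = 3.7272727
Weighted sum = 7×1874 + 2×1398 + 7×1982 + 0×150 + 3×1252 + 2×1186 + 5×2511 + 1×468 + 6×1473 + 8×1180 + 0×445
  = 67217
Sum of weights = 1874 + 1398 + 1982 + 150 + 1252 + 1186 + 2511 + 468 + 1473 + 1180 + 445 = 13919
Weighted mean = 67217 / 13919 = 4.8291544
Difference (unweighted minus weighted) = -1.1018817

-1.10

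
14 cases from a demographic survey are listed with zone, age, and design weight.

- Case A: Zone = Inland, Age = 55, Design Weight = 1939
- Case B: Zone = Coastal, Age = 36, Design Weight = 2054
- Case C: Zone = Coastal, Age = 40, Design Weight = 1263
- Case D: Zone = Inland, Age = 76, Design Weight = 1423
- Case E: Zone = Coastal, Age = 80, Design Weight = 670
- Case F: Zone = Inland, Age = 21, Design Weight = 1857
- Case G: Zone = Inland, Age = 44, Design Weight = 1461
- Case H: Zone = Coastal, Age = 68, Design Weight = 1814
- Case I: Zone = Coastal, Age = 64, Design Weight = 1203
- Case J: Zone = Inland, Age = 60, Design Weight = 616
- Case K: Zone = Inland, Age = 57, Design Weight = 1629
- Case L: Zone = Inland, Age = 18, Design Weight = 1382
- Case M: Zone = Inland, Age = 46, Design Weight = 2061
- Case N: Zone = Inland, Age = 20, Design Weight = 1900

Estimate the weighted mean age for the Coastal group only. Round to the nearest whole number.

54

Coastal rows: B, C, E, H, I
Weighted sum = 36×2054 + 40×1263 + 80×670 + 68×1814 + 64×1203
  = 378408
Sum of weights = 7004
Weighted mean = 378408 / 7004 = 54.027413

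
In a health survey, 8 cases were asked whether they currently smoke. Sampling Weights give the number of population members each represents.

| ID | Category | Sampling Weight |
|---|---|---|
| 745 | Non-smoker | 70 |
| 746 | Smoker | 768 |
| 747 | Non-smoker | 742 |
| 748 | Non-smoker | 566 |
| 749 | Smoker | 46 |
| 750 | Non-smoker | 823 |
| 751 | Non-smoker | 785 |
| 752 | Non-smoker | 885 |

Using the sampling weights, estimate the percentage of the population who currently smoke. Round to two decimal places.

Sum of weights for 'Smoker' = 768 + 46 = 814
Total weight = 70 + 768 + 742 + 566 + 46 + 823 + 785 + 885 = 4685
Weighted proportion = 814 / 4685 = 0.173746 → 17.3746%

17.37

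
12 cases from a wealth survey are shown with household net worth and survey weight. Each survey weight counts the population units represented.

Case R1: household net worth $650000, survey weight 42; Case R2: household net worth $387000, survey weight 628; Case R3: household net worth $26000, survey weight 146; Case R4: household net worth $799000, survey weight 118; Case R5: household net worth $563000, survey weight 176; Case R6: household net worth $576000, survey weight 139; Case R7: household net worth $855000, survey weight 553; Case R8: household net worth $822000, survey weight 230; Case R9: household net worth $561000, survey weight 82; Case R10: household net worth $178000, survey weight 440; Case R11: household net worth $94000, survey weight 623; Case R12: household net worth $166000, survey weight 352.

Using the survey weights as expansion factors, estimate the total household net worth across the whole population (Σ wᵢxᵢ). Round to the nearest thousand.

1450757000

Weighted total = 650000×42 + 387000×628 + 26000×146 + 799000×118 + 563000×176 + 576000×139 + 855000×553 + 822000×230 + 561000×82 + 178000×440 + 94000×623 + 166000×352
  = 1450757000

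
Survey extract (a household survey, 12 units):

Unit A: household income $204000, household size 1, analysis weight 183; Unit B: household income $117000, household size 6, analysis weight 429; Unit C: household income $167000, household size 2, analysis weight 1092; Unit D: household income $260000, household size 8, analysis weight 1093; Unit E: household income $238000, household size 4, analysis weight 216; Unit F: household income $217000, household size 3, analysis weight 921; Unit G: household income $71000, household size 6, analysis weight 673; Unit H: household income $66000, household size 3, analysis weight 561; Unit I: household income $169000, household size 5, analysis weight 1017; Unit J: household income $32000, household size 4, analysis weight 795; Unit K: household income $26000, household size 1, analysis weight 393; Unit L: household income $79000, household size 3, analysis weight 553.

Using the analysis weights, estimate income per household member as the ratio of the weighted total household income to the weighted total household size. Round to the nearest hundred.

34200

Σ wᵢ·y = 204000×183 + 117000×429 + 167000×1092 + 260000×1093 + 238000×216 + 217000×921 + 71000×673 + 66000×561 + 169000×1017 + 32000×795 + 26000×393 + 79000×553
  = 1141361000
Σ wᵢ·x = 1×183 + 6×429 + 2×1092 + 8×1093 + 4×216 + 3×921 + 6×673 + 3×561 + 5×1017 + 4×795 + 1×393 + 3×553
  = 33350
Ratio = 1141361000 / 33350 = 34223.718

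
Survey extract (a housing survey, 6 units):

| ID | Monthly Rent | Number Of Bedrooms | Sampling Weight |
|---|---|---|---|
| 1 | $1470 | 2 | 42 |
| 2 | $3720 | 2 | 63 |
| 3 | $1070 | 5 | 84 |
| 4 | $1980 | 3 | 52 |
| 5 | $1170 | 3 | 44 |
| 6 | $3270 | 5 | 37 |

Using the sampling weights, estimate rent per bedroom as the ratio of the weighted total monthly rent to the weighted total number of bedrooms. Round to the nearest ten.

Σ wᵢ·y = 1470×42 + 3720×63 + 1070×84 + 1980×52 + 1170×44 + 3270×37
  = 61740 + 234360 + 89880 + 102960 + 51480 + 120990 = 661410
Σ wᵢ·x = 2×42 + 2×63 + 5×84 + 3×52 + 3×44 + 5×37
  = 84 + 126 + 420 + 156 + 132 + 185 = 1103
Ratio = 661410 / 1103 = 599.64642

600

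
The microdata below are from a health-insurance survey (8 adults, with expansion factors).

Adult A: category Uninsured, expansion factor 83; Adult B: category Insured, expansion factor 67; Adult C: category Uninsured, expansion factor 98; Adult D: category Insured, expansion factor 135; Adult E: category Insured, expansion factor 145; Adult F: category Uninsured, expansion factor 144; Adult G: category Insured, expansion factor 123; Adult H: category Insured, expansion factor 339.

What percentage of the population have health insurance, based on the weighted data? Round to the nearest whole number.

Sum of weights for 'Insured' = 67 + 135 + 145 + 123 + 339 = 809
Total weight = 83 + 67 + 98 + 135 + 145 + 144 + 123 + 339 = 1134
Weighted proportion = 809 / 1134 = 0.71340388 → 71.340388%

71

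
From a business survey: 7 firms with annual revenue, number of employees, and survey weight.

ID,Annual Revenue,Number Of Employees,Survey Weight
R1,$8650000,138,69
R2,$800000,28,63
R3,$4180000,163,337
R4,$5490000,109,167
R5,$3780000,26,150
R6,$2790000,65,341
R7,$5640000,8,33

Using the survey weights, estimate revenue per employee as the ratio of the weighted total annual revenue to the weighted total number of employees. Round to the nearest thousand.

Σ wᵢ·y = 8650000×69 + 800000×63 + 4180000×337 + 5490000×167 + 3780000×150 + 2790000×341 + 5640000×33
  = 4677250000
Σ wᵢ·x = 138×69 + 28×63 + 163×337 + 109×167 + 26×150 + 65×341 + 8×33
  = 110749
Ratio = 4677250000 / 110749 = 42232.887

42000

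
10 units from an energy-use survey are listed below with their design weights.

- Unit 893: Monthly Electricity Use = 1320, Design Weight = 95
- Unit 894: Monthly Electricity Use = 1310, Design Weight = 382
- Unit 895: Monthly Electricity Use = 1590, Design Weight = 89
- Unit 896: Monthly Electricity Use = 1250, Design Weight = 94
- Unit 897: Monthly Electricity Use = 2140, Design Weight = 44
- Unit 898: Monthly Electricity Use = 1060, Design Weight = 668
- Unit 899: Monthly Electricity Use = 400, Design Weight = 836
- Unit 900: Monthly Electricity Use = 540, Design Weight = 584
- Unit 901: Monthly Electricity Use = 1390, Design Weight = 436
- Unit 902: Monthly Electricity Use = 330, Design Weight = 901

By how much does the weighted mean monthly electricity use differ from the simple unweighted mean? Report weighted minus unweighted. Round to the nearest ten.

Unweighted sum = 1320 + 1310 + 1590 + 1250 + 2140 + 1060 + 400 + 540 + 1390 + 330 = 11330
Unweighted mean = 11330 / 10 = 1133
Weighted sum = 1320×95 + 1310×382 + 1590×89 + 1250×94 + 2140×44 + 1060×668 + 400×836 + 540×584 + 1390×436 + 330×901
  = 3240200
Sum of weights = 95 + 382 + 89 + 94 + 44 + 668 + 836 + 584 + 436 + 901 = 4129
Weighted mean = 3240200 / 4129 = 784.74207
Difference (weighted minus unweighted) = -348.25793

-350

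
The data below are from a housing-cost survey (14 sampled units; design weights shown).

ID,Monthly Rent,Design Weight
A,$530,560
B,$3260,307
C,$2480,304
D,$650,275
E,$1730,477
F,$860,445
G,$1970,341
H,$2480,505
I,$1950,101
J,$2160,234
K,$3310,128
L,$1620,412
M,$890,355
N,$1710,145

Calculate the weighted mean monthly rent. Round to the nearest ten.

Weighted sum = 7719780
Sum of weights = 4589
Weighted mean = 7719780 / 4589 = 1682.2358

1680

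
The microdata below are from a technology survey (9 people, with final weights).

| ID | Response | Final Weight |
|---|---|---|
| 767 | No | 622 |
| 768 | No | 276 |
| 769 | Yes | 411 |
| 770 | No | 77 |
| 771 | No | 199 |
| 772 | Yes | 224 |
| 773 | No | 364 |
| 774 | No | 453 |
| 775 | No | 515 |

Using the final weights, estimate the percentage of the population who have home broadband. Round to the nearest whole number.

Sum of weights for 'Yes' = 411 + 224 = 635
Total weight = 622 + 276 + 411 + 77 + 199 + 224 + 364 + 453 + 515 = 3141
Weighted proportion = 635 / 3141 = 0.20216492 → 20.216492%

20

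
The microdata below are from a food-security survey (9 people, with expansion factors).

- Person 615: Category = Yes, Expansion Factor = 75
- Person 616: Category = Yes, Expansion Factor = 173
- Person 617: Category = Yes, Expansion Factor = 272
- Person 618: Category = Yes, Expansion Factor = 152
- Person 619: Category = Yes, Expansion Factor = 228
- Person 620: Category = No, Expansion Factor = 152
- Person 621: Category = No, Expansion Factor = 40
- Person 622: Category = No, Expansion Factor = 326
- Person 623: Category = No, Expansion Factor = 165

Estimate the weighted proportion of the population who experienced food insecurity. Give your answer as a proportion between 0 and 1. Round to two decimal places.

0.57

Sum of weights for 'Yes' = 75 + 173 + 272 + 152 + 228 = 900
Total weight = 1583
Weighted proportion = 900 / 1583 = 0.56854075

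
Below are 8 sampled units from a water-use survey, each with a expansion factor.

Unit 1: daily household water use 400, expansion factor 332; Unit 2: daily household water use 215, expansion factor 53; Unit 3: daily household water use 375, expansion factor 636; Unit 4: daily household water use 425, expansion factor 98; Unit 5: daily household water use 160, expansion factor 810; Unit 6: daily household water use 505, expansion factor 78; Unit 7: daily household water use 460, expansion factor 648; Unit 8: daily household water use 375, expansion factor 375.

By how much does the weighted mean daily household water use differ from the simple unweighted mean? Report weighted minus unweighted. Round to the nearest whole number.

Unweighted sum = 400 + 215 + 375 + 425 + 160 + 505 + 460 + 375 = 2915
Unweighted mean = 2915 / 8 = 364.375
Weighted sum = 400×332 + 215×53 + 375×636 + 425×98 + 160×810 + 505×78 + 460×648 + 375×375
  = 132800 + 11395 + 238500 + 41650 + 129600 + 39390 + 298080 + 140625 = 1032040
Sum of weights = 332 + 53 + 636 + 98 + 810 + 78 + 648 + 375 = 3030
Weighted mean = 1032040 / 3030 = 340.60726
Difference (weighted minus unweighted) = -23.767739

-24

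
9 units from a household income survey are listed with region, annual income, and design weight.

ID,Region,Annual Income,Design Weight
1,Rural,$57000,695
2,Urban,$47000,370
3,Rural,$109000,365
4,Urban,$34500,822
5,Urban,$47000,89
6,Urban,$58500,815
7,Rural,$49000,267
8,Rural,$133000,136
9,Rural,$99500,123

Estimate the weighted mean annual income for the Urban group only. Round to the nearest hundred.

Urban rows: 2, 4, 5, 6
Weighted sum = 47000×370 + 34500×822 + 47000×89 + 58500×815
  = 17390000 + 28359000 + 4183000 + 47677500 = 97609500
Sum of weights = 370 + 822 + 89 + 815 = 2096
Weighted mean = 97609500 / 2096 = 46569.418

46600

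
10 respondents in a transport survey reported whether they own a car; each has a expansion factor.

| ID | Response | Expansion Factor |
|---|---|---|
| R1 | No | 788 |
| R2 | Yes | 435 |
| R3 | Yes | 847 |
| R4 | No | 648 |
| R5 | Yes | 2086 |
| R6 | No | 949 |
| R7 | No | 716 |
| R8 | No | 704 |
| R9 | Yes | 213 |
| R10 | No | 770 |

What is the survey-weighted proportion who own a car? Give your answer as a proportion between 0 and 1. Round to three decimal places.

Sum of weights for 'Yes' = 435 + 847 + 2086 + 213 = 3581
Total weight = 788 + 435 + 847 + 648 + 2086 + 949 + 716 + 704 + 213 + 770 = 8156
Weighted proportion = 3581 / 8156 = 0.43906327

0.439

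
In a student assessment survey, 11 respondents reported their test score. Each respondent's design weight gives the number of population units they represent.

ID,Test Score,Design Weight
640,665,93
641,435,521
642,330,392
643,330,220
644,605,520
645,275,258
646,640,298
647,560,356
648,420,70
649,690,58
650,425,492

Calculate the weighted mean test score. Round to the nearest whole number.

471

Weighted sum = 665×93 + 435×521 + 330×392 + 330×220 + 605×520 + 275×258 + 640×298 + 560×356 + 420×70 + 690×58 + 425×492
  = 61845 + 226635 + 129360 + 72600 + 314600 + 70950 + 190720 + 199360 + 29400 + 40020 + 209100 = 1544590
Sum of weights = 93 + 521 + 392 + 220 + 520 + 258 + 298 + 356 + 70 + 58 + 492 = 3278
Weighted mean = 1544590 / 3278 = 471.1989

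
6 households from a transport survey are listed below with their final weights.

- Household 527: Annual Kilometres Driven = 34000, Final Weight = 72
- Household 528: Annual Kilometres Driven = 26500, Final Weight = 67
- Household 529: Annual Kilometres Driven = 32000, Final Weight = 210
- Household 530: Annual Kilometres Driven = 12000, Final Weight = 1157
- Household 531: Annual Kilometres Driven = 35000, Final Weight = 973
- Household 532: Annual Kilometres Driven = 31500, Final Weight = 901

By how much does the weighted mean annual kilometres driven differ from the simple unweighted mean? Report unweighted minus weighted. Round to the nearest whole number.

2682

Unweighted sum = 34000 + 26500 + 32000 + 12000 + 35000 + 31500 = 171000
Unweighted mean = 171000 / 6 = 28500
Weighted sum = 34000×72 + 26500×67 + 32000×210 + 12000×1157 + 35000×973 + 31500×901
  = 2448000 + 1775500 + 6720000 + 13884000 + 34055000 + 28381500 = 87264000
Sum of weights = 72 + 67 + 210 + 1157 + 973 + 901 = 3380
Weighted mean = 87264000 / 3380 = 25817.751
Difference (unweighted minus weighted) = 2682.2485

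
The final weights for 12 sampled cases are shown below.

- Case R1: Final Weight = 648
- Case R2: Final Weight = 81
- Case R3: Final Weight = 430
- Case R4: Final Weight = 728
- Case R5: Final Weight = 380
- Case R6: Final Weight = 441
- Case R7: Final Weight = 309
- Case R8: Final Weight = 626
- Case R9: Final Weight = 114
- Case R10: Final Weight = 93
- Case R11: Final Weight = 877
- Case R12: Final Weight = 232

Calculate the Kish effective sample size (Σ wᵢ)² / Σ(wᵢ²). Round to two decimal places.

8.74

Σ wᵢ = 4959
Σ wᵢ² = 2812185
n_eff = 4959² / 2812185 = 24591681 / 2812185 = 8.7446882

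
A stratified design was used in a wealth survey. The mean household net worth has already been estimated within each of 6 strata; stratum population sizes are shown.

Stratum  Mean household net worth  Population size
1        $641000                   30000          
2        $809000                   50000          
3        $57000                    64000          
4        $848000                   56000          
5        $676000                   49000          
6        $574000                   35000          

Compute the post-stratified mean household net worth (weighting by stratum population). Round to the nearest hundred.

577600

Σ Nₕ·x̄ₕ = 641000×30000 + 809000×50000 + 57000×64000 + 848000×56000 + 676000×49000 + 574000×35000
  = 19230000000 + 40450000000 + 3648000000 + 47488000000 + 33124000000 + 20090000000 = 164030000000
Σ Nₕ = 30000 + 50000 + 64000 + 56000 + 49000 + 35000 = 284000
Overall mean = 164030000000 / 284000 = 577570.42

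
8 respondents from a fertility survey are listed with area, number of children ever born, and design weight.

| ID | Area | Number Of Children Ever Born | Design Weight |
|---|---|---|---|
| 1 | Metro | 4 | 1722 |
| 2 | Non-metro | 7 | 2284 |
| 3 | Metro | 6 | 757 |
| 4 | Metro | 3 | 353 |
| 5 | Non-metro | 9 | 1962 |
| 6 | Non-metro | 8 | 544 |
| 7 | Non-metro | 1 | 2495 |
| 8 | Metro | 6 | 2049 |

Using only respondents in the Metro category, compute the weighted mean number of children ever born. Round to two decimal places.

5.08

Metro rows: 1, 3, 4, 8
Weighted sum = 4×1722 + 6×757 + 3×353 + 6×2049
  = 6888 + 4542 + 1059 + 12294 = 24783
Sum of weights = 1722 + 757 + 353 + 2049 = 4881
Weighted mean = 24783 / 4881 = 5.0774431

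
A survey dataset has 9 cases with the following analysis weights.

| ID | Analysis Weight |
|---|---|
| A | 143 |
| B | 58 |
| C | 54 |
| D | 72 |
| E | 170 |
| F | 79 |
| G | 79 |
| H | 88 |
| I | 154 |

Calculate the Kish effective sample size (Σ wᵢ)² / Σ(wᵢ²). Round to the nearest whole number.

8

Σ wᵢ = 897
Σ wᵢ² = 20449 + 3364 + 2916 + 5184 + 28900 + 6241 + 6241 + 7744 + 23716 = 104755
n_eff = 897² / 104755 = 804609 / 104755 = 7.6808649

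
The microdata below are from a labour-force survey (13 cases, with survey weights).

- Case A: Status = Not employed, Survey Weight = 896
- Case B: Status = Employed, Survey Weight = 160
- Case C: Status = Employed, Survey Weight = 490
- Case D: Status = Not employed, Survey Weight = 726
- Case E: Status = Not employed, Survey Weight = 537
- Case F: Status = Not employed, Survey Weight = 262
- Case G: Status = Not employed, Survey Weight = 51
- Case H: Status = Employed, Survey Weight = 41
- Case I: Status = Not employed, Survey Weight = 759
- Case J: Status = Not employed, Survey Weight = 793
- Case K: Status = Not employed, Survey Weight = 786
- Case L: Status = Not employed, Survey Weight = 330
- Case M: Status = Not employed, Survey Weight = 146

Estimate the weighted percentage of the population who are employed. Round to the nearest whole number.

12

Sum of weights for 'Employed' = 160 + 490 + 41 = 691
Total weight = 5977
Weighted proportion = 691 / 5977 = 0.11560984 → 11.560984%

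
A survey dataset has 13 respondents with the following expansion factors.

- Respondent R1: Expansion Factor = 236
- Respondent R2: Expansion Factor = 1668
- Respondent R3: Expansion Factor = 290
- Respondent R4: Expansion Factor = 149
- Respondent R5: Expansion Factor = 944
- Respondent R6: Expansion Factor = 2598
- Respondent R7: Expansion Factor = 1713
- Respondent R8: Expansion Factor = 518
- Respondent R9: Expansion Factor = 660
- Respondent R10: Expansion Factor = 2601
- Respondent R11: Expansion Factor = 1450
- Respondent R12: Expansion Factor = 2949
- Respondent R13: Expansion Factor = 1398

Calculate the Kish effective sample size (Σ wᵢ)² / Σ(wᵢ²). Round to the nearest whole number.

Σ wᵢ = 17174
Σ wᵢ² = 33741960
n_eff = 17174² / 33741960 = 294946276 / 33741960 = 8.7412313

9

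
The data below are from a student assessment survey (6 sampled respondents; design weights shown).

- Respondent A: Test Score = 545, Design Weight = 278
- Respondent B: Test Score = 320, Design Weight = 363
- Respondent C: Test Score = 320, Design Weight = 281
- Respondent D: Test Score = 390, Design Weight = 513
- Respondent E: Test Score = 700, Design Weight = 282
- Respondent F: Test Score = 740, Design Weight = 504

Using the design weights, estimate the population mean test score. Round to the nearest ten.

510

Weighted sum = 545×278 + 320×363 + 320×281 + 390×513 + 700×282 + 740×504
  = 1128020
Sum of weights = 278 + 363 + 281 + 513 + 282 + 504 = 2221
Weighted mean = 1128020 / 2221 = 507.88834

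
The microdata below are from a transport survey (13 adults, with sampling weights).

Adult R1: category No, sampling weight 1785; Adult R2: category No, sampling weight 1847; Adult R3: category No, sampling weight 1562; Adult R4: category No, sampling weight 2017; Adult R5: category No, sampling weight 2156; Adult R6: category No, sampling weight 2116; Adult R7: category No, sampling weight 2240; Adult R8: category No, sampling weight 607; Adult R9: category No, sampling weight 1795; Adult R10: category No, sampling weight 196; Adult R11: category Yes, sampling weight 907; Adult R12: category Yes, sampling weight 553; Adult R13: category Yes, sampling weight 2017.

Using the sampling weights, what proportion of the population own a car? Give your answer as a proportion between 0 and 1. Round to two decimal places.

0.18

Sum of weights for 'Yes' = 907 + 553 + 2017 = 3477
Total weight = 19798
Weighted proportion = 3477 / 19798 = 0.1756238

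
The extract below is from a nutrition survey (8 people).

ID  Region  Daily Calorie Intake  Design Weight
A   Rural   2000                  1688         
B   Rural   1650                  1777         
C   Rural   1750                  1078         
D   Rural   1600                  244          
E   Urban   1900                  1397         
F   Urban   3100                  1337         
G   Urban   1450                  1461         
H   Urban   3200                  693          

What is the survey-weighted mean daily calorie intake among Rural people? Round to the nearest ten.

1790

Rural rows: A, B, C, D
Weighted sum = 2000×1688 + 1650×1777 + 1750×1078 + 1600×244
  = 3376000 + 2932050 + 1886500 + 390400 = 8584950
Sum of weights = 1688 + 1777 + 1078 + 244 = 4787
Weighted mean = 8584950 / 4787 = 1793.3883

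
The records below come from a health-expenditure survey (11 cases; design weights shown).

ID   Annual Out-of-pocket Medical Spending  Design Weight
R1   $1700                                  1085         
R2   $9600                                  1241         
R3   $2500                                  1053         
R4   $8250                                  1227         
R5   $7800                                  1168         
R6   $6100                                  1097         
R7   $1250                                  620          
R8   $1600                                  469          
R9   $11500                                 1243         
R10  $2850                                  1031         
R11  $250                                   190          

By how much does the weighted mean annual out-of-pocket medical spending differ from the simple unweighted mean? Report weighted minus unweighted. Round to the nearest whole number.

1009

Unweighted sum = 1700 + 9600 + 2500 + 8250 + 7800 + 6100 + 1250 + 1600 + 11500 + 2850 + 250 = 53400
Unweighted mean = 53400 / 11 = 4854.5455
Weighted sum = 61121200
Sum of weights = 10424
Weighted mean = 61121200 / 10424 = 5863.5073
Difference (weighted minus unweighted) = 1008.9618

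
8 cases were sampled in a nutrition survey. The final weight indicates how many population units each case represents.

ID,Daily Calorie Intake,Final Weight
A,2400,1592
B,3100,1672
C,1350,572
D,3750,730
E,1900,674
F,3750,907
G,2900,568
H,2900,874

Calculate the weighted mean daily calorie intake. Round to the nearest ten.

2820

Weighted sum = 2400×1592 + 3100×1672 + 1350×572 + 3750×730 + 1900×674 + 3750×907 + 2900×568 + 2900×874
  = 3820800 + 5183200 + 772200 + 2737500 + 1280600 + 3401250 + 1647200 + 2534600 = 21377350
Sum of weights = 7589
Weighted mean = 21377350 / 7589 = 2816.8863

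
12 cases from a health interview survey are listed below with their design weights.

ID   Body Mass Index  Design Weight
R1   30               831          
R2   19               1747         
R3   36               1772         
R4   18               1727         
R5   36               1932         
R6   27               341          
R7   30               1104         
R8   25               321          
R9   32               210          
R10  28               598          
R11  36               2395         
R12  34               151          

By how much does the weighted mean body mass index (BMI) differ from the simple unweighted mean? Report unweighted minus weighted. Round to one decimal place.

-0.3

Unweighted sum = 30 + 19 + 36 + 18 + 36 + 27 + 30 + 25 + 32 + 28 + 36 + 34 = 351
Unweighted mean = 351 / 12 = 29.25
Weighted sum = 30×831 + 19×1747 + 36×1772 + 18×1727 + 36×1932 + 27×341 + 30×1104 + 25×321 + 32×210 + 28×598 + 36×2395 + 34×151
  = 387723
Sum of weights = 831 + 1747 + 1772 + 1727 + 1932 + 341 + 1104 + 321 + 210 + 598 + 2395 + 151 = 13129
Weighted mean = 387723 / 13129 = 29.5318
Difference (unweighted minus weighted) = -0.28179983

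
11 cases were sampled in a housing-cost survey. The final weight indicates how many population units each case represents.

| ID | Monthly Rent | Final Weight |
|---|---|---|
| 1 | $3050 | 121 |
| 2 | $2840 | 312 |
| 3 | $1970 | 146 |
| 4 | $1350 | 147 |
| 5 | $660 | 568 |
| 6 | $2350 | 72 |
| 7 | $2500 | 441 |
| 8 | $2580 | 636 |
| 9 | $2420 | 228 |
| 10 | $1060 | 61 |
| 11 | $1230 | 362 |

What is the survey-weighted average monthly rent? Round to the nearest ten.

Weighted sum = 3050×121 + 2840×312 + 1970×146 + 1350×147 + 660×568 + 2350×72 + 2500×441 + 2580×636 + 2420×228 + 1060×61 + 1230×362
  = 6090340
Sum of weights = 3094
Weighted mean = 6090340 / 3094 = 1968.4357

1970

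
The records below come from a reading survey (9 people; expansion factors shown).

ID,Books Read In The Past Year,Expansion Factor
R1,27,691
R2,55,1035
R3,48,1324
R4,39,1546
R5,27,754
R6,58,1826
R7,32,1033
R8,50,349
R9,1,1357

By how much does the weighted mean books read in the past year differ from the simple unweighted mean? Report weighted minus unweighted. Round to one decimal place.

0.6

Unweighted sum = 27 + 55 + 48 + 39 + 27 + 58 + 32 + 50 + 1 = 337
Unweighted mean = 337 / 9 = 37.444444
Weighted sum = 27×691 + 55×1035 + 48×1324 + 39×1546 + 27×754 + 58×1826 + 32×1033 + 50×349 + 1×1357
  = 377557
Sum of weights = 9915
Weighted mean = 377557 / 9915 = 38.079375
Difference (weighted minus unweighted) = 0.63493024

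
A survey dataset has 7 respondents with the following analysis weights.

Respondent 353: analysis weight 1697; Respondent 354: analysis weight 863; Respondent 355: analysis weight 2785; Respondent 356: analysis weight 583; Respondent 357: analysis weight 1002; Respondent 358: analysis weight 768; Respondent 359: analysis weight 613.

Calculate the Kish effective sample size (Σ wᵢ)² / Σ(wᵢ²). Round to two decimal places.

Σ wᵢ = 1697 + 863 + 2785 + 583 + 1002 + 768 + 613 = 8311
Σ wᵢ² = 2879809 + 744769 + 7756225 + 339889 + 1004004 + 589824 + 375769 = 13690289
n_eff = 8311² / 13690289 = 69072721 / 13690289 = 5.0453808

5.05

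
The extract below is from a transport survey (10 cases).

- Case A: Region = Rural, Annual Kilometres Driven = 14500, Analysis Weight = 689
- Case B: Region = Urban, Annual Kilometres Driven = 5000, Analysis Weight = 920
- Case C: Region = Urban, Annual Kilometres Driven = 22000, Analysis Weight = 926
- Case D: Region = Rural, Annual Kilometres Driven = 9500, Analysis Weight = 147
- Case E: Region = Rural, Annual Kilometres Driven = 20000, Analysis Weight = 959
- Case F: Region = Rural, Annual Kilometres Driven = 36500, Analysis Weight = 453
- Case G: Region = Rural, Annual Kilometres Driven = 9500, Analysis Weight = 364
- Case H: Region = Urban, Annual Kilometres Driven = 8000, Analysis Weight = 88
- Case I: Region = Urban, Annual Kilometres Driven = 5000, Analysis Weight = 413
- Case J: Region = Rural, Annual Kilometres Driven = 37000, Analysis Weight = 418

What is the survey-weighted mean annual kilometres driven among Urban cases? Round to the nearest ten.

11820

Urban rows: B, C, H, I
Weighted sum = 5000×920 + 22000×926 + 8000×88 + 5000×413
  = 4600000 + 20372000 + 704000 + 2065000 = 27741000
Sum of weights = 920 + 926 + 88 + 413 = 2347
Weighted mean = 27741000 / 2347 = 11819.77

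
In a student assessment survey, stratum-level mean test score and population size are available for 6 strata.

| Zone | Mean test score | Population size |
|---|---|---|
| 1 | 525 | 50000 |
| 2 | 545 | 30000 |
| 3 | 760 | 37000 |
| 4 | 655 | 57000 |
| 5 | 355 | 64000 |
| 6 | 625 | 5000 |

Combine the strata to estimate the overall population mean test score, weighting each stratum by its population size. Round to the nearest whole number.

Σ Nₕ·x̄ₕ = 133900000
Σ Nₕ = 50000 + 30000 + 37000 + 57000 + 64000 + 5000 = 243000
Overall mean = 133900000 / 243000 = 551.02881

551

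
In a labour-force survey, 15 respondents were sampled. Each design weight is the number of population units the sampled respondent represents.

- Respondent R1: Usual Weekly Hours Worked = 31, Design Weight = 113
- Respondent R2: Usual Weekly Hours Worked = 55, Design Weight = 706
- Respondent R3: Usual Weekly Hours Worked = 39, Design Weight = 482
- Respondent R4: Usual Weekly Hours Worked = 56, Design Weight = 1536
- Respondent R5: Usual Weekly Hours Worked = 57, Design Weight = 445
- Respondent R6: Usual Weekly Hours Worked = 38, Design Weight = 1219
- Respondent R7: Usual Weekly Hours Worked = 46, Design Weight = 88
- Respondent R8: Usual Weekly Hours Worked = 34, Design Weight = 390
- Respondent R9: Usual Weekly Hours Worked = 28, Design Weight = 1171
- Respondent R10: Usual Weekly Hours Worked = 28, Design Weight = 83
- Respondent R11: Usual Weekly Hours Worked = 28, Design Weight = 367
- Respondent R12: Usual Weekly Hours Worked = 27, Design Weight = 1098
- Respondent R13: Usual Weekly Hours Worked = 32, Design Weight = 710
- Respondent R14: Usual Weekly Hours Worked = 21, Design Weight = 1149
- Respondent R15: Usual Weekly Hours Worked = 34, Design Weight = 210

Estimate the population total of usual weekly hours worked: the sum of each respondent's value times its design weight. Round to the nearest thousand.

Weighted total = 365165

365000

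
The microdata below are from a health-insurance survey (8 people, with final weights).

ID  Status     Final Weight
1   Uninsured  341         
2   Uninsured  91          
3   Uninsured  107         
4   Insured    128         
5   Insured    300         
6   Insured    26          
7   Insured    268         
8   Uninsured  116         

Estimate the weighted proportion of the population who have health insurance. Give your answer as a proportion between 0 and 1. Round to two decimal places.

Sum of weights for 'Insured' = 128 + 300 + 26 + 268 = 722
Total weight = 1377
Weighted proportion = 722 / 1377 = 0.52432825

0.52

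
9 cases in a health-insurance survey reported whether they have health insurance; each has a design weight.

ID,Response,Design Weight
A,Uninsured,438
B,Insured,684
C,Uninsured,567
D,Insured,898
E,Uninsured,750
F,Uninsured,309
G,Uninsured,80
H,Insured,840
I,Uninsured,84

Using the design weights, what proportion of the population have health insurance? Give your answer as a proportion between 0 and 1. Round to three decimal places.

0.521

Sum of weights for 'Insured' = 684 + 898 + 840 = 2422
Total weight = 4650
Weighted proportion = 2422 / 4650 = 0.52086022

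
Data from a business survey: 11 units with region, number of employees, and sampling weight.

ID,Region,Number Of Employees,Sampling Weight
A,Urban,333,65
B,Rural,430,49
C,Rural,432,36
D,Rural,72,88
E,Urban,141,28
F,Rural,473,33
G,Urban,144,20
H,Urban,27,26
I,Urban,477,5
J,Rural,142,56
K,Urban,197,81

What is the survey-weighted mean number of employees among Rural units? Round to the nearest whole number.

254

Rural rows: B, C, D, F, J
Weighted sum = 430×49 + 432×36 + 72×88 + 473×33 + 142×56
  = 66519
Sum of weights = 49 + 36 + 88 + 33 + 56 = 262
Weighted mean = 66519 / 262 = 253.88931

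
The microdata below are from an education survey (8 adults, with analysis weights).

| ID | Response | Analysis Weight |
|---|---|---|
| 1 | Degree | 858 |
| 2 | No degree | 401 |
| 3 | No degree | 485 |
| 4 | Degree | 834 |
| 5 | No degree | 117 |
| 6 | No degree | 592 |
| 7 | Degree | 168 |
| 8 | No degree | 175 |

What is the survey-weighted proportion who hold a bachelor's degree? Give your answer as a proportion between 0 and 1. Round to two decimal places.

0.51

Sum of weights for 'Degree' = 858 + 834 + 168 = 1860
Total weight = 858 + 401 + 485 + 834 + 117 + 592 + 168 + 175 = 3630
Weighted proportion = 1860 / 3630 = 0.51239669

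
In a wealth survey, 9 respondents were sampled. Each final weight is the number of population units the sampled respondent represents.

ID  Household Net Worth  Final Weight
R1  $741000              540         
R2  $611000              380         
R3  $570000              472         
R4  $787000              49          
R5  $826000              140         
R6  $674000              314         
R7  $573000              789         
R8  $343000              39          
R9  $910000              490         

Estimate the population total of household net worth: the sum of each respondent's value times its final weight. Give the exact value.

2178573000

Weighted total = 2178573000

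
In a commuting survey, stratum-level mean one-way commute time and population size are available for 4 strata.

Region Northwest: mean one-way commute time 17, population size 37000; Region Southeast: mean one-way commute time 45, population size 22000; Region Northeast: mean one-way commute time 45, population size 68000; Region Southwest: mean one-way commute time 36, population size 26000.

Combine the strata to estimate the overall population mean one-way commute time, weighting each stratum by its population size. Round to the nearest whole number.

37

Σ Nₕ·x̄ₕ = 5615000
Σ Nₕ = 153000
Overall mean = 5615000 / 153000 = 36.699346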